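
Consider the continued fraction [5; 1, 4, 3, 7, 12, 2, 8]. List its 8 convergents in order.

Using the convergent recurrence p_i = a_i*p_{i-1} + p_{i-2}, q_i = a_i*q_{i-1} + q_{i-2} with p_{-2}=0, p_{-1}=1, q_{-2}=1, q_{-1}=0:
  i=0: a_0=5, p_0 = 5*1 + 0 = 5, q_0 = 5*0 + 1 = 1.
  i=1: a_1=1, p_1 = 1*5 + 1 = 6, q_1 = 1*1 + 0 = 1.
  i=2: a_2=4, p_2 = 4*6 + 5 = 29, q_2 = 4*1 + 1 = 5.
  i=3: a_3=3, p_3 = 3*29 + 6 = 93, q_3 = 3*5 + 1 = 16.
  i=4: a_4=7, p_4 = 7*93 + 29 = 680, q_4 = 7*16 + 5 = 117.
  i=5: a_5=12, p_5 = 12*680 + 93 = 8253, q_5 = 12*117 + 16 = 1420.
  i=6: a_6=2, p_6 = 2*8253 + 680 = 17186, q_6 = 2*1420 + 117 = 2957.
  i=7: a_7=8, p_7 = 8*17186 + 8253 = 145741, q_7 = 8*2957 + 1420 = 25076.

5/1, 6/1, 29/5, 93/16, 680/117, 8253/1420, 17186/2957, 145741/25076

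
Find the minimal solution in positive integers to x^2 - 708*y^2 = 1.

(x, y) = (62423, 2346)

First expand sqrt(708) as a continued fraction. With x_i = (sqrt(708) + m_i)/d_i and (m_0, d_0) = (0, 1): a_0 = floor(sqrt(708)) = 26, since 26^2 = 676 <= 708 < 729 = 27^2.
Iterate m_{i+1} = d_i*a_i - m_i, d_{i+1} = (708 - m_{i+1}^2)/d_i, a_{i+1} = floor((a_0 + m_{i+1})/d_{i+1}):
  m_1 = 1*26 - 0 = 26, d_1 = (708 - 26^2)/1 = 32/1 = 32, a_1 = floor((26 + 26)/32) = 1.
  m_2 = 32*1 - 26 = 6, d_2 = (708 - 6^2)/32 = 672/32 = 21, a_2 = floor((26 + 6)/21) = 1.
  m_3 = 21*1 - 6 = 15, d_3 = (708 - 15^2)/21 = 483/21 = 23, a_3 = floor((26 + 15)/23) = 1.
  m_4 = 23*1 - 15 = 8, d_4 = (708 - 8^2)/23 = 644/23 = 28, a_4 = floor((26 + 8)/28) = 1.
  m_5 = 28*1 - 8 = 20, d_5 = (708 - 20^2)/28 = 308/28 = 11, a_5 = floor((26 + 20)/11) = 4.
  m_6 = 11*4 - 20 = 24, d_6 = (708 - 24^2)/11 = 132/11 = 12, a_6 = floor((26 + 24)/12) = 4.
  m_7 = 12*4 - 24 = 24, d_7 = (708 - 24^2)/12 = 132/12 = 11, a_7 = floor((26 + 24)/11) = 4.
  m_8 = 11*4 - 24 = 20, d_8 = (708 - 20^2)/11 = 308/11 = 28, a_8 = floor((26 + 20)/28) = 1.
  m_9 = 28*1 - 20 = 8, d_9 = (708 - 8^2)/28 = 644/28 = 23, a_9 = floor((26 + 8)/23) = 1.
  m_10 = 23*1 - 8 = 15, d_10 = (708 - 15^2)/23 = 483/23 = 21, a_10 = floor((26 + 15)/21) = 1.
  m_11 = 21*1 - 15 = 6, d_11 = (708 - 6^2)/21 = 672/21 = 32, a_11 = floor((26 + 6)/32) = 1.
  m_12 = 32*1 - 6 = 26, d_12 = (708 - 26^2)/32 = 32/32 = 1, a_12 = floor((26 + 26)/1) = 52.
  m_13 = 1*52 - 26 = 26, d_13 = (708 - 26^2)/1 = 32/1 = 32: (m_13, d_13) = (m_1, d_1) = (26, 32), so from here the quotients repeat a_1, ..., a_12; the period length is 12.
So sqrt(708) = [26; (1, 1, 1, 1, 4, 4, 4, 1, 1, 1, 1, 52)] with period length k = 12.
k is even, so the fundamental solution of x^2 - 708y^2 = 1 is (p_{k-1}, q_{k-1}) = (p_11, q_11); compute convergents through index 11.
Convergents (p_i = a_i*p_{i-1} + p_{i-2}, q_i = a_i*q_{i-1} + q_{i-2} with p_{-2}=0, p_{-1}=1, q_{-2}=1, q_{-1}=0):
  i=0: a_0=26, p_0 = 26*1 + 0 = 26, q_0 = 26*0 + 1 = 1.
  i=1: a_1=1, p_1 = 1*26 + 1 = 27, q_1 = 1*1 + 0 = 1.
  i=2: a_2=1, p_2 = 1*27 + 26 = 53, q_2 = 1*1 + 1 = 2.
  i=3: a_3=1, p_3 = 1*53 + 27 = 80, q_3 = 1*2 + 1 = 3.
  i=4: a_4=1, p_4 = 1*80 + 53 = 133, q_4 = 1*3 + 2 = 5.
  i=5: a_5=4, p_5 = 4*133 + 80 = 612, q_5 = 4*5 + 3 = 23.
  i=6: a_6=4, p_6 = 4*612 + 133 = 2581, q_6 = 4*23 + 5 = 97.
  i=7: a_7=4, p_7 = 4*2581 + 612 = 10936, q_7 = 4*97 + 23 = 411.
  i=8: a_8=1, p_8 = 1*10936 + 2581 = 13517, q_8 = 1*411 + 97 = 508.
  i=9: a_9=1, p_9 = 1*13517 + 10936 = 24453, q_9 = 1*508 + 411 = 919.
  i=10: a_10=1, p_10 = 1*24453 + 13517 = 37970, q_10 = 1*919 + 508 = 1427.
  i=11: a_11=1, p_11 = 1*37970 + 24453 = 62423, q_11 = 1*1427 + 919 = 2346.
Check: 62423^2 - 708*2346^2 = 3896630929 - 3896630928 = 1, so (x, y) = (62423, 2346) solves the equation, and by the theorem it is the least positive solution.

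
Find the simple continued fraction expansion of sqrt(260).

[16; (8, 32)]

Write x_i = (sqrt(260) + m_i)/d_i with (m_0, d_0) = (0, 1). a_0 = floor(sqrt(260)) = 16, since 16^2 = 256 <= 260 < 289 = 17^2.
Iterate m_{i+1} = d_i*a_i - m_i, d_{i+1} = (260 - m_{i+1}^2)/d_i, a_{i+1} = floor((a_0 + m_{i+1})/d_{i+1}):
  m_1 = 1*16 - 0 = 16, d_1 = (260 - 16^2)/1 = 4/1 = 4, a_1 = floor((16 + 16)/4) = 8.
  m_2 = 4*8 - 16 = 16, d_2 = (260 - 16^2)/4 = 4/4 = 1, a_2 = floor((16 + 16)/1) = 32.
  m_3 = 1*32 - 16 = 16, d_3 = (260 - 16^2)/1 = 4/1 = 4: (m_3, d_3) = (m_1, d_1) = (16, 4), so from here the quotients repeat a_1, a_2; the period length is 2.
Hence the expansion of sqrt(260) is a_0 = 16 followed by the repeating block 8, 32 (period 2).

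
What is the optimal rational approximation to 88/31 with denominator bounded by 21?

54/19

Expand x = 88/31 as a continued fraction with the Euclidean algorithm:
  88 = 2*31 + 26, so a_0 = 2.
  31 = 1*26 + 5, so a_1 = 1.
  26 = 5*5 + 1, so a_2 = 5.
  5 = 5*1 + 0, so a_3 = 5.
so x = [2; 1, 5, 5].
Convergents (p_i = a_i*p_{i-1} + p_{i-2}, q_i = a_i*q_{i-1} + q_{i-2} with p_{-2}=0, p_{-1}=1, q_{-2}=1, q_{-1}=0), until the denominator exceeds 21:
  i=0: a_0=2, p_0 = 2*1 + 0 = 2, q_0 = 2*0 + 1 = 1.
  i=1: a_1=1, p_1 = 1*2 + 1 = 3, q_1 = 1*1 + 0 = 1.
  i=2: a_2=5, p_2 = 5*3 + 2 = 17, q_2 = 5*1 + 1 = 6.
  i=3: a_3=5, p_3 = 5*17 + 3 = 88, q_3 = 5*6 + 1 = 31.
q_3 = 31 > 21, so the last convergent with denominator <= 21 is p_2/q_2 = 17/6.
The closest fraction with denominator <= 21 is either p_2/q_2 or the intermediate fraction (k*p_2 + p_1)/(k*q_2 + q_1) with the largest k >= 1 whose denominator stays <= 21; these approach x as k grows, and every other convergent or intermediate fraction in range is farther away.
Largest k: floor((21 - q_1)/q_2) = floor((21 - 1)/6) = 3.
That gives (3*17 + 3)/(3*6 + 1) = 54/19.
Compare the errors: |x - 17/6| = |88*6 - 17*31|/(31*6) = 1/186, and |x - 54/19| = |88*19 - 54*31|/(31*19) = 2/589.
Cross-multiplying, 2*186 = 372 < 589 = 1*589, so 2/589 is smaller: the intermediate fraction 54/19 is closer to x than 17/6.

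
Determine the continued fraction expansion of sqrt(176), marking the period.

[13; (3, 1, 3, 26)]

Write x_i = (sqrt(176) + m_i)/d_i with (m_0, d_0) = (0, 1). a_0 = floor(sqrt(176)) = 13, since 13^2 = 169 <= 176 < 196 = 14^2.
Iterate m_{i+1} = d_i*a_i - m_i, d_{i+1} = (176 - m_{i+1}^2)/d_i, a_{i+1} = floor((a_0 + m_{i+1})/d_{i+1}):
  m_1 = 1*13 - 0 = 13, d_1 = (176 - 13^2)/1 = 7/1 = 7, a_1 = floor((13 + 13)/7) = 3.
  m_2 = 7*3 - 13 = 8, d_2 = (176 - 8^2)/7 = 112/7 = 16, a_2 = floor((13 + 8)/16) = 1.
  m_3 = 16*1 - 8 = 8, d_3 = (176 - 8^2)/16 = 112/16 = 7, a_3 = floor((13 + 8)/7) = 3.
  m_4 = 7*3 - 8 = 13, d_4 = (176 - 13^2)/7 = 7/7 = 1, a_4 = floor((13 + 13)/1) = 26.
  m_5 = 1*26 - 13 = 13, d_5 = (176 - 13^2)/1 = 7/1 = 7: (m_5, d_5) = (m_1, d_1) = (13, 7), so from here the quotients repeat a_1, ..., a_4; the period length is 4.
Hence the expansion of sqrt(176) is a_0 = 13 followed by the repeating block 3, 1, 3, 26 (period 4).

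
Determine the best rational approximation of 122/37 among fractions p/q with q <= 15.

33/10

Expand x = 122/37 as a continued fraction with the Euclidean algorithm:
  122 = 3*37 + 11, so a_0 = 3.
  37 = 3*11 + 4, so a_1 = 3.
  11 = 2*4 + 3, so a_2 = 2.
  4 = 1*3 + 1, so a_3 = 1.
  3 = 3*1 + 0, so a_4 = 3.
so x = [3; 3, 2, 1, 3].
Convergents (p_i = a_i*p_{i-1} + p_{i-2}, q_i = a_i*q_{i-1} + q_{i-2} with p_{-2}=0, p_{-1}=1, q_{-2}=1, q_{-1}=0), until the denominator exceeds 15:
  i=0: a_0=3, p_0 = 3*1 + 0 = 3, q_0 = 3*0 + 1 = 1.
  i=1: a_1=3, p_1 = 3*3 + 1 = 10, q_1 = 3*1 + 0 = 3.
  i=2: a_2=2, p_2 = 2*10 + 3 = 23, q_2 = 2*3 + 1 = 7.
  i=3: a_3=1, p_3 = 1*23 + 10 = 33, q_3 = 1*7 + 3 = 10.
  i=4: a_4=3, p_4 = 3*33 + 23 = 122, q_4 = 3*10 + 7 = 37.
q_4 = 37 > 15, so the last convergent with denominator <= 15 is p_3/q_3 = 33/10.
The closest fraction with denominator <= 15 is either p_3/q_3 or the intermediate fraction (k*p_3 + p_2)/(k*q_3 + q_2) with the largest k >= 1 whose denominator stays <= 15; these approach x as k grows, and every other convergent or intermediate fraction in range is farther away.
Largest k: floor((15 - q_2)/q_3) = floor((15 - 7)/10) = 0.
Since k = 0, no intermediate fraction beyond p_3/q_3 has denominator <= 15, so the convergent 33/10 is the closest (its error is |122*10 - 33*37|/(37*10) = 1/370).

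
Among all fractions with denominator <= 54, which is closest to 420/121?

59/17

Expand x = 420/121 as a continued fraction with the Euclidean algorithm:
  420 = 3*121 + 57, so a_0 = 3.
  121 = 2*57 + 7, so a_1 = 2.
  57 = 8*7 + 1, so a_2 = 8.
  7 = 7*1 + 0, so a_3 = 7.
so x = [3; 2, 8, 7].
Convergents (p_i = a_i*p_{i-1} + p_{i-2}, q_i = a_i*q_{i-1} + q_{i-2} with p_{-2}=0, p_{-1}=1, q_{-2}=1, q_{-1}=0), until the denominator exceeds 54:
  i=0: a_0=3, p_0 = 3*1 + 0 = 3, q_0 = 3*0 + 1 = 1.
  i=1: a_1=2, p_1 = 2*3 + 1 = 7, q_1 = 2*1 + 0 = 2.
  i=2: a_2=8, p_2 = 8*7 + 3 = 59, q_2 = 8*2 + 1 = 17.
  i=3: a_3=7, p_3 = 7*59 + 7 = 420, q_3 = 7*17 + 2 = 121.
q_3 = 121 > 54, so the last convergent with denominator <= 54 is p_2/q_2 = 59/17.
The closest fraction with denominator <= 54 is either p_2/q_2 or the intermediate fraction (k*p_2 + p_1)/(k*q_2 + q_1) with the largest k >= 1 whose denominator stays <= 54; these approach x as k grows, and every other convergent or intermediate fraction in range is farther away.
Largest k: floor((54 - q_1)/q_2) = floor((54 - 2)/17) = 3.
That gives (3*59 + 7)/(3*17 + 2) = 184/53.
Compare the errors: |x - 59/17| = |420*17 - 59*121|/(121*17) = 1/2057, and |x - 184/53| = |420*53 - 184*121|/(121*53) = 4/6413.
Cross-multiplying, 1*6413 = 6413 < 8228 = 4*2057, so 1/2057 is smaller: the convergent 59/17 is closer to x than 184/53.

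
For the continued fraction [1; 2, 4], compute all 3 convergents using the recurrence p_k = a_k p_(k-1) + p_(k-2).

1/1, 3/2, 13/9

Using the convergent recurrence p_i = a_i*p_{i-1} + p_{i-2}, q_i = a_i*q_{i-1} + q_{i-2} with p_{-2}=0, p_{-1}=1, q_{-2}=1, q_{-1}=0:
  i=0: a_0=1, p_0 = 1*1 + 0 = 1, q_0 = 1*0 + 1 = 1.
  i=1: a_1=2, p_1 = 2*1 + 1 = 3, q_1 = 2*1 + 0 = 2.
  i=2: a_2=4, p_2 = 4*3 + 1 = 13, q_2 = 4*2 + 1 = 9.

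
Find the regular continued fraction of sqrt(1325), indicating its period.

Write x_i = (sqrt(1325) + m_i)/d_i with (m_0, d_0) = (0, 1). a_0 = floor(sqrt(1325)) = 36, since 36^2 = 1296 <= 1325 < 1369 = 37^2.
Iterate m_{i+1} = d_i*a_i - m_i, d_{i+1} = (1325 - m_{i+1}^2)/d_i, a_{i+1} = floor((a_0 + m_{i+1})/d_{i+1}):
  m_1 = 1*36 - 0 = 36, d_1 = (1325 - 36^2)/1 = 29/1 = 29, a_1 = floor((36 + 36)/29) = 2.
  m_2 = 29*2 - 36 = 22, d_2 = (1325 - 22^2)/29 = 841/29 = 29, a_2 = floor((36 + 22)/29) = 2.
  m_3 = 29*2 - 22 = 36, d_3 = (1325 - 36^2)/29 = 29/29 = 1, a_3 = floor((36 + 36)/1) = 72.
  m_4 = 1*72 - 36 = 36, d_4 = (1325 - 36^2)/1 = 29/1 = 29: (m_4, d_4) = (m_1, d_1) = (36, 29), so from here the quotients repeat a_1, ..., a_3; the period length is 3.
Hence the expansion of sqrt(1325) is a_0 = 36 followed by the repeating block 2, 2, 72 (period 3).

[36; (2, 2, 72)]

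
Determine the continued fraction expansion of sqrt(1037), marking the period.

[32; (4, 1, 15, 3, 3, 15, 1, 4, 64)]

Write x_i = (sqrt(1037) + m_i)/d_i with (m_0, d_0) = (0, 1). a_0 = floor(sqrt(1037)) = 32, since 32^2 = 1024 <= 1037 < 1089 = 33^2.
Iterate m_{i+1} = d_i*a_i - m_i, d_{i+1} = (1037 - m_{i+1}^2)/d_i, a_{i+1} = floor((a_0 + m_{i+1})/d_{i+1}):
  m_1 = 1*32 - 0 = 32, d_1 = (1037 - 32^2)/1 = 13/1 = 13, a_1 = floor((32 + 32)/13) = 4.
  m_2 = 13*4 - 32 = 20, d_2 = (1037 - 20^2)/13 = 637/13 = 49, a_2 = floor((32 + 20)/49) = 1.
  m_3 = 49*1 - 20 = 29, d_3 = (1037 - 29^2)/49 = 196/49 = 4, a_3 = floor((32 + 29)/4) = 15.
  m_4 = 4*15 - 29 = 31, d_4 = (1037 - 31^2)/4 = 76/4 = 19, a_4 = floor((32 + 31)/19) = 3.
  m_5 = 19*3 - 31 = 26, d_5 = (1037 - 26^2)/19 = 361/19 = 19, a_5 = floor((32 + 26)/19) = 3.
  m_6 = 19*3 - 26 = 31, d_6 = (1037 - 31^2)/19 = 76/19 = 4, a_6 = floor((32 + 31)/4) = 15.
  m_7 = 4*15 - 31 = 29, d_7 = (1037 - 29^2)/4 = 196/4 = 49, a_7 = floor((32 + 29)/49) = 1.
  m_8 = 49*1 - 29 = 20, d_8 = (1037 - 20^2)/49 = 637/49 = 13, a_8 = floor((32 + 20)/13) = 4.
  m_9 = 13*4 - 20 = 32, d_9 = (1037 - 32^2)/13 = 13/13 = 1, a_9 = floor((32 + 32)/1) = 64.
  m_10 = 1*64 - 32 = 32, d_10 = (1037 - 32^2)/1 = 13/1 = 13: (m_10, d_10) = (m_1, d_1) = (32, 13), so from here the quotients repeat a_1, ..., a_9; the period length is 9.
Hence the expansion of sqrt(1037) is a_0 = 32 followed by the repeating block 4, 1, 15, 3, 3, 15, 1, 4, 64 (period 9).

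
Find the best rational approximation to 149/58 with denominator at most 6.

Expand x = 149/58 as a continued fraction with the Euclidean algorithm:
  149 = 2*58 + 33, so a_0 = 2.
  58 = 1*33 + 25, so a_1 = 1.
  33 = 1*25 + 8, so a_2 = 1.
  25 = 3*8 + 1, so a_3 = 3.
  8 = 8*1 + 0, so a_4 = 8.
so x = [2; 1, 1, 3, 8].
Convergents (p_i = a_i*p_{i-1} + p_{i-2}, q_i = a_i*q_{i-1} + q_{i-2} with p_{-2}=0, p_{-1}=1, q_{-2}=1, q_{-1}=0), until the denominator exceeds 6:
  i=0: a_0=2, p_0 = 2*1 + 0 = 2, q_0 = 2*0 + 1 = 1.
  i=1: a_1=1, p_1 = 1*2 + 1 = 3, q_1 = 1*1 + 0 = 1.
  i=2: a_2=1, p_2 = 1*3 + 2 = 5, q_2 = 1*1 + 1 = 2.
  i=3: a_3=3, p_3 = 3*5 + 3 = 18, q_3 = 3*2 + 1 = 7.
q_3 = 7 > 6, so the last convergent with denominator <= 6 is p_2/q_2 = 5/2.
The closest fraction with denominator <= 6 is either p_2/q_2 or the intermediate fraction (k*p_2 + p_1)/(k*q_2 + q_1) with the largest k >= 1 whose denominator stays <= 6; these approach x as k grows, and every other convergent or intermediate fraction in range is farther away.
Largest k: floor((6 - q_1)/q_2) = floor((6 - 1)/2) = 2.
That gives (2*5 + 3)/(2*2 + 1) = 13/5.
Compare the errors: |x - 5/2| = |149*2 - 5*58|/(58*2) = 8/116, and |x - 13/5| = |149*5 - 13*58|/(58*5) = 9/290.
Cross-multiplying, 9*116 = 1044 < 2320 = 8*290, so 9/290 is smaller: the intermediate fraction 13/5 is closer to x than 5/2.

13/5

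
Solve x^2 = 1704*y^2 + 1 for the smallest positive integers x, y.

First expand sqrt(1704) as a continued fraction. With x_i = (sqrt(1704) + m_i)/d_i and (m_0, d_0) = (0, 1): a_0 = floor(sqrt(1704)) = 41, since 41^2 = 1681 <= 1704 < 1764 = 42^2.
Iterate m_{i+1} = d_i*a_i - m_i, d_{i+1} = (1704 - m_{i+1}^2)/d_i, a_{i+1} = floor((a_0 + m_{i+1})/d_{i+1}):
  m_1 = 1*41 - 0 = 41, d_1 = (1704 - 41^2)/1 = 23/1 = 23, a_1 = floor((41 + 41)/23) = 3.
  m_2 = 23*3 - 41 = 28, d_2 = (1704 - 28^2)/23 = 920/23 = 40, a_2 = floor((41 + 28)/40) = 1.
  m_3 = 40*1 - 28 = 12, d_3 = (1704 - 12^2)/40 = 1560/40 = 39, a_3 = floor((41 + 12)/39) = 1.
  m_4 = 39*1 - 12 = 27, d_4 = (1704 - 27^2)/39 = 975/39 = 25, a_4 = floor((41 + 27)/25) = 2.
  m_5 = 25*2 - 27 = 23, d_5 = (1704 - 23^2)/25 = 1175/25 = 47, a_5 = floor((41 + 23)/47) = 1.
  m_6 = 47*1 - 23 = 24, d_6 = (1704 - 24^2)/47 = 1128/47 = 24, a_6 = floor((41 + 24)/24) = 2.
  m_7 = 24*2 - 24 = 24, d_7 = (1704 - 24^2)/24 = 1128/24 = 47, a_7 = floor((41 + 24)/47) = 1.
  m_8 = 47*1 - 24 = 23, d_8 = (1704 - 23^2)/47 = 1175/47 = 25, a_8 = floor((41 + 23)/25) = 2.
  m_9 = 25*2 - 23 = 27, d_9 = (1704 - 27^2)/25 = 975/25 = 39, a_9 = floor((41 + 27)/39) = 1.
  m_10 = 39*1 - 27 = 12, d_10 = (1704 - 12^2)/39 = 1560/39 = 40, a_10 = floor((41 + 12)/40) = 1.
  m_11 = 40*1 - 12 = 28, d_11 = (1704 - 28^2)/40 = 920/40 = 23, a_11 = floor((41 + 28)/23) = 3.
  m_12 = 23*3 - 28 = 41, d_12 = (1704 - 41^2)/23 = 23/23 = 1, a_12 = floor((41 + 41)/1) = 82.
  m_13 = 1*82 - 41 = 41, d_13 = (1704 - 41^2)/1 = 23/1 = 23: (m_13, d_13) = (m_1, d_1) = (41, 23), so from here the quotients repeat a_1, ..., a_12; the period length is 12.
So sqrt(1704) = [41; (3, 1, 1, 2, 1, 2, 1, 2, 1, 1, 3, 82)] with period length k = 12.
k is even, so the fundamental solution of x^2 - 1704y^2 = 1 is (p_{k-1}, q_{k-1}) = (p_11, q_11); compute convergents through index 11.
Convergents (p_i = a_i*p_{i-1} + p_{i-2}, q_i = a_i*q_{i-1} + q_{i-2} with p_{-2}=0, p_{-1}=1, q_{-2}=1, q_{-1}=0):
  i=0: a_0=41, p_0 = 41*1 + 0 = 41, q_0 = 41*0 + 1 = 1.
  i=1: a_1=3, p_1 = 3*41 + 1 = 124, q_1 = 3*1 + 0 = 3.
  i=2: a_2=1, p_2 = 1*124 + 41 = 165, q_2 = 1*3 + 1 = 4.
  i=3: a_3=1, p_3 = 1*165 + 124 = 289, q_3 = 1*4 + 3 = 7.
  i=4: a_4=2, p_4 = 2*289 + 165 = 743, q_4 = 2*7 + 4 = 18.
  i=5: a_5=1, p_5 = 1*743 + 289 = 1032, q_5 = 1*18 + 7 = 25.
  i=6: a_6=2, p_6 = 2*1032 + 743 = 2807, q_6 = 2*25 + 18 = 68.
  i=7: a_7=1, p_7 = 1*2807 + 1032 = 3839, q_7 = 1*68 + 25 = 93.
  i=8: a_8=2, p_8 = 2*3839 + 2807 = 10485, q_8 = 2*93 + 68 = 254.
  i=9: a_9=1, p_9 = 1*10485 + 3839 = 14324, q_9 = 1*254 + 93 = 347.
  i=10: a_10=1, p_10 = 1*14324 + 10485 = 24809, q_10 = 1*347 + 254 = 601.
  i=11: a_11=3, p_11 = 3*24809 + 14324 = 88751, q_11 = 3*601 + 347 = 2150.
Check: 88751^2 - 1704*2150^2 = 7876740001 - 7876740000 = 1, so (x, y) = (88751, 2150) solves the equation, and by the theorem it is the least positive solution.

(x, y) = (88751, 2150)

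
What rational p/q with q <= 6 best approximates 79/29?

Expand x = 79/29 as a continued fraction with the Euclidean algorithm:
  79 = 2*29 + 21, so a_0 = 2.
  29 = 1*21 + 8, so a_1 = 1.
  21 = 2*8 + 5, so a_2 = 2.
  8 = 1*5 + 3, so a_3 = 1.
  5 = 1*3 + 2, so a_4 = 1.
  3 = 1*2 + 1, so a_5 = 1.
  2 = 2*1 + 0, so a_6 = 2.
so x = [2; 1, 2, 1, 1, 1, 2].
Convergents (p_i = a_i*p_{i-1} + p_{i-2}, q_i = a_i*q_{i-1} + q_{i-2} with p_{-2}=0, p_{-1}=1, q_{-2}=1, q_{-1}=0), until the denominator exceeds 6:
  i=0: a_0=2, p_0 = 2*1 + 0 = 2, q_0 = 2*0 + 1 = 1.
  i=1: a_1=1, p_1 = 1*2 + 1 = 3, q_1 = 1*1 + 0 = 1.
  i=2: a_2=2, p_2 = 2*3 + 2 = 8, q_2 = 2*1 + 1 = 3.
  i=3: a_3=1, p_3 = 1*8 + 3 = 11, q_3 = 1*3 + 1 = 4.
  i=4: a_4=1, p_4 = 1*11 + 8 = 19, q_4 = 1*4 + 3 = 7.
q_4 = 7 > 6, so the last convergent with denominator <= 6 is p_3/q_3 = 11/4.
The closest fraction with denominator <= 6 is either p_3/q_3 or the intermediate fraction (k*p_3 + p_2)/(k*q_3 + q_2) with the largest k >= 1 whose denominator stays <= 6; these approach x as k grows, and every other convergent or intermediate fraction in range is farther away.
Largest k: floor((6 - q_2)/q_3) = floor((6 - 3)/4) = 0.
Since k = 0, no intermediate fraction beyond p_3/q_3 has denominator <= 6, so the convergent 11/4 is the closest (its error is |79*4 - 11*29|/(29*4) = 3/116).

11/4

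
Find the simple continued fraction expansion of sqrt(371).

[19; (3, 1, 4, 1, 3, 38)]

Write x_i = (sqrt(371) + m_i)/d_i with (m_0, d_0) = (0, 1). a_0 = floor(sqrt(371)) = 19, since 19^2 = 361 <= 371 < 400 = 20^2.
Iterate m_{i+1} = d_i*a_i - m_i, d_{i+1} = (371 - m_{i+1}^2)/d_i, a_{i+1} = floor((a_0 + m_{i+1})/d_{i+1}):
  m_1 = 1*19 - 0 = 19, d_1 = (371 - 19^2)/1 = 10/1 = 10, a_1 = floor((19 + 19)/10) = 3.
  m_2 = 10*3 - 19 = 11, d_2 = (371 - 11^2)/10 = 250/10 = 25, a_2 = floor((19 + 11)/25) = 1.
  m_3 = 25*1 - 11 = 14, d_3 = (371 - 14^2)/25 = 175/25 = 7, a_3 = floor((19 + 14)/7) = 4.
  m_4 = 7*4 - 14 = 14, d_4 = (371 - 14^2)/7 = 175/7 = 25, a_4 = floor((19 + 14)/25) = 1.
  m_5 = 25*1 - 14 = 11, d_5 = (371 - 11^2)/25 = 250/25 = 10, a_5 = floor((19 + 11)/10) = 3.
  m_6 = 10*3 - 11 = 19, d_6 = (371 - 19^2)/10 = 10/10 = 1, a_6 = floor((19 + 19)/1) = 38.
  m_7 = 1*38 - 19 = 19, d_7 = (371 - 19^2)/1 = 10/1 = 10: (m_7, d_7) = (m_1, d_1) = (19, 10), so from here the quotients repeat a_1, ..., a_6; the period length is 6.
Hence the expansion of sqrt(371) is a_0 = 19 followed by the repeating block 3, 1, 4, 1, 3, 38 (period 6).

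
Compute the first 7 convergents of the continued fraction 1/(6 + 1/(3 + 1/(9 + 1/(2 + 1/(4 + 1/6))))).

Using the convergent recurrence p_i = a_i*p_{i-1} + p_{i-2}, q_i = a_i*q_{i-1} + q_{i-2} with p_{-2}=0, p_{-1}=1, q_{-2}=1, q_{-1}=0:
  i=0: a_0=0, p_0 = 0*1 + 0 = 0, q_0 = 0*0 + 1 = 1.
  i=1: a_1=6, p_1 = 6*0 + 1 = 1, q_1 = 6*1 + 0 = 6.
  i=2: a_2=3, p_2 = 3*1 + 0 = 3, q_2 = 3*6 + 1 = 19.
  i=3: a_3=9, p_3 = 9*3 + 1 = 28, q_3 = 9*19 + 6 = 177.
  i=4: a_4=2, p_4 = 2*28 + 3 = 59, q_4 = 2*177 + 19 = 373.
  i=5: a_5=4, p_5 = 4*59 + 28 = 264, q_5 = 4*373 + 177 = 1669.
  i=6: a_6=6, p_6 = 6*264 + 59 = 1643, q_6 = 6*1669 + 373 = 10387.

0/1, 1/6, 3/19, 28/177, 59/373, 264/1669, 1643/10387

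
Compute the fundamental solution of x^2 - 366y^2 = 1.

First expand sqrt(366) as a continued fraction. With x_i = (sqrt(366) + m_i)/d_i and (m_0, d_0) = (0, 1): a_0 = floor(sqrt(366)) = 19, since 19^2 = 361 <= 366 < 400 = 20^2.
Iterate m_{i+1} = d_i*a_i - m_i, d_{i+1} = (366 - m_{i+1}^2)/d_i, a_{i+1} = floor((a_0 + m_{i+1})/d_{i+1}):
  m_1 = 1*19 - 0 = 19, d_1 = (366 - 19^2)/1 = 5/1 = 5, a_1 = floor((19 + 19)/5) = 7.
  m_2 = 5*7 - 19 = 16, d_2 = (366 - 16^2)/5 = 110/5 = 22, a_2 = floor((19 + 16)/22) = 1.
  m_3 = 22*1 - 16 = 6, d_3 = (366 - 6^2)/22 = 330/22 = 15, a_3 = floor((19 + 6)/15) = 1.
  m_4 = 15*1 - 6 = 9, d_4 = (366 - 9^2)/15 = 285/15 = 19, a_4 = floor((19 + 9)/19) = 1.
  m_5 = 19*1 - 9 = 10, d_5 = (366 - 10^2)/19 = 266/19 = 14, a_5 = floor((19 + 10)/14) = 2.
  m_6 = 14*2 - 10 = 18, d_6 = (366 - 18^2)/14 = 42/14 = 3, a_6 = floor((19 + 18)/3) = 12.
  m_7 = 3*12 - 18 = 18, d_7 = (366 - 18^2)/3 = 42/3 = 14, a_7 = floor((19 + 18)/14) = 2.
  m_8 = 14*2 - 18 = 10, d_8 = (366 - 10^2)/14 = 266/14 = 19, a_8 = floor((19 + 10)/19) = 1.
  m_9 = 19*1 - 10 = 9, d_9 = (366 - 9^2)/19 = 285/19 = 15, a_9 = floor((19 + 9)/15) = 1.
  m_10 = 15*1 - 9 = 6, d_10 = (366 - 6^2)/15 = 330/15 = 22, a_10 = floor((19 + 6)/22) = 1.
  m_11 = 22*1 - 6 = 16, d_11 = (366 - 16^2)/22 = 110/22 = 5, a_11 = floor((19 + 16)/5) = 7.
  m_12 = 5*7 - 16 = 19, d_12 = (366 - 19^2)/5 = 5/5 = 1, a_12 = floor((19 + 19)/1) = 38.
  m_13 = 1*38 - 19 = 19, d_13 = (366 - 19^2)/1 = 5/1 = 5: (m_13, d_13) = (m_1, d_1) = (19, 5), so from here the quotients repeat a_1, ..., a_12; the period length is 12.
So sqrt(366) = [19; (7, 1, 1, 1, 2, 12, 2, 1, 1, 1, 7, 38)] with period length k = 12.
k is even, so the fundamental solution of x^2 - 366y^2 = 1 is (p_{k-1}, q_{k-1}) = (p_11, q_11); compute convergents through index 11.
Convergents (p_i = a_i*p_{i-1} + p_{i-2}, q_i = a_i*q_{i-1} + q_{i-2} with p_{-2}=0, p_{-1}=1, q_{-2}=1, q_{-1}=0):
  i=0: a_0=19, p_0 = 19*1 + 0 = 19, q_0 = 19*0 + 1 = 1.
  i=1: a_1=7, p_1 = 7*19 + 1 = 134, q_1 = 7*1 + 0 = 7.
  i=2: a_2=1, p_2 = 1*134 + 19 = 153, q_2 = 1*7 + 1 = 8.
  i=3: a_3=1, p_3 = 1*153 + 134 = 287, q_3 = 1*8 + 7 = 15.
  i=4: a_4=1, p_4 = 1*287 + 153 = 440, q_4 = 1*15 + 8 = 23.
  i=5: a_5=2, p_5 = 2*440 + 287 = 1167, q_5 = 2*23 + 15 = 61.
  i=6: a_6=12, p_6 = 12*1167 + 440 = 14444, q_6 = 12*61 + 23 = 755.
  i=7: a_7=2, p_7 = 2*14444 + 1167 = 30055, q_7 = 2*755 + 61 = 1571.
  i=8: a_8=1, p_8 = 1*30055 + 14444 = 44499, q_8 = 1*1571 + 755 = 2326.
  i=9: a_9=1, p_9 = 1*44499 + 30055 = 74554, q_9 = 1*2326 + 1571 = 3897.
  i=10: a_10=1, p_10 = 1*74554 + 44499 = 119053, q_10 = 1*3897 + 2326 = 6223.
  i=11: a_11=7, p_11 = 7*119053 + 74554 = 907925, q_11 = 7*6223 + 3897 = 47458.
Check: 907925^2 - 366*47458^2 = 824327805625 - 824327805624 = 1, so (x, y) = (907925, 47458) solves the equation, and by the theorem it is the least positive solution.

(x, y) = (907925, 47458)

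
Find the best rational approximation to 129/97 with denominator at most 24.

Expand x = 129/97 as a continued fraction with the Euclidean algorithm:
  129 = 1*97 + 32, so a_0 = 1.
  97 = 3*32 + 1, so a_1 = 3.
  32 = 32*1 + 0, so a_2 = 32.
so x = [1; 3, 32].
Convergents (p_i = a_i*p_{i-1} + p_{i-2}, q_i = a_i*q_{i-1} + q_{i-2} with p_{-2}=0, p_{-1}=1, q_{-2}=1, q_{-1}=0), until the denominator exceeds 24:
  i=0: a_0=1, p_0 = 1*1 + 0 = 1, q_0 = 1*0 + 1 = 1.
  i=1: a_1=3, p_1 = 3*1 + 1 = 4, q_1 = 3*1 + 0 = 3.
  i=2: a_2=32, p_2 = 32*4 + 1 = 129, q_2 = 32*3 + 1 = 97.
q_2 = 97 > 24, so the last convergent with denominator <= 24 is p_1/q_1 = 4/3.
The closest fraction with denominator <= 24 is either p_1/q_1 or the intermediate fraction (k*p_1 + p_0)/(k*q_1 + q_0) with the largest k >= 1 whose denominator stays <= 24; these approach x as k grows, and every other convergent or intermediate fraction in range is farther away.
Largest k: floor((24 - q_0)/q_1) = floor((24 - 1)/3) = 7.
That gives (7*4 + 1)/(7*3 + 1) = 29/22.
Compare the errors: |x - 4/3| = |129*3 - 4*97|/(97*3) = 1/291, and |x - 29/22| = |129*22 - 29*97|/(97*22) = 25/2134.
Cross-multiplying, 1*2134 = 2134 < 7275 = 25*291, so 1/291 is smaller: the convergent 4/3 is closer to x than 29/22.

4/3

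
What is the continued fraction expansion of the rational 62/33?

Run the Euclidean algorithm on 62 and 33; the successive quotients are the partial quotients a_0, a_1, ... (each step inverts the fractional part left over by the previous one):
  62 = 1*33 + 29, so a_0 = 1.
  33 = 1*29 + 4, so a_1 = 1.
  29 = 7*4 + 1, so a_2 = 7.
  4 = 4*1 + 0, so a_3 = 4.
The remainder reaches 0 after 4 divisions, so the expansion has 4 partial quotients, read off in order.

[1; 1, 7, 4]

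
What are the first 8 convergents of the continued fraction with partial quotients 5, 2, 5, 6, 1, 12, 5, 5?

Using the convergent recurrence p_i = a_i*p_{i-1} + p_{i-2}, q_i = a_i*q_{i-1} + q_{i-2} with p_{-2}=0, p_{-1}=1, q_{-2}=1, q_{-1}=0:
  i=0: a_0=5, p_0 = 5*1 + 0 = 5, q_0 = 5*0 + 1 = 1.
  i=1: a_1=2, p_1 = 2*5 + 1 = 11, q_1 = 2*1 + 0 = 2.
  i=2: a_2=5, p_2 = 5*11 + 5 = 60, q_2 = 5*2 + 1 = 11.
  i=3: a_3=6, p_3 = 6*60 + 11 = 371, q_3 = 6*11 + 2 = 68.
  i=4: a_4=1, p_4 = 1*371 + 60 = 431, q_4 = 1*68 + 11 = 79.
  i=5: a_5=12, p_5 = 12*431 + 371 = 5543, q_5 = 12*79 + 68 = 1016.
  i=6: a_6=5, p_6 = 5*5543 + 431 = 28146, q_6 = 5*1016 + 79 = 5159.
  i=7: a_7=5, p_7 = 5*28146 + 5543 = 146273, q_7 = 5*5159 + 1016 = 26811.

5/1, 11/2, 60/11, 371/68, 431/79, 5543/1016, 28146/5159, 146273/26811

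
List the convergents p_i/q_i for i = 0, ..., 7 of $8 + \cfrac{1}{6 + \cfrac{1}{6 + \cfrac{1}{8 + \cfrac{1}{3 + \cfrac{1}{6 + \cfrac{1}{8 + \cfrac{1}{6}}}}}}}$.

8/1, 49/6, 302/37, 2465/302, 7697/943, 48647/5960, 396873/48623, 2429885/297698

Using the convergent recurrence p_i = a_i*p_{i-1} + p_{i-2}, q_i = a_i*q_{i-1} + q_{i-2} with p_{-2}=0, p_{-1}=1, q_{-2}=1, q_{-1}=0:
  i=0: a_0=8, p_0 = 8*1 + 0 = 8, q_0 = 8*0 + 1 = 1.
  i=1: a_1=6, p_1 = 6*8 + 1 = 49, q_1 = 6*1 + 0 = 6.
  i=2: a_2=6, p_2 = 6*49 + 8 = 302, q_2 = 6*6 + 1 = 37.
  i=3: a_3=8, p_3 = 8*302 + 49 = 2465, q_3 = 8*37 + 6 = 302.
  i=4: a_4=3, p_4 = 3*2465 + 302 = 7697, q_4 = 3*302 + 37 = 943.
  i=5: a_5=6, p_5 = 6*7697 + 2465 = 48647, q_5 = 6*943 + 302 = 5960.
  i=6: a_6=8, p_6 = 8*48647 + 7697 = 396873, q_6 = 8*5960 + 943 = 48623.
  i=7: a_7=6, p_7 = 6*396873 + 48647 = 2429885, q_7 = 6*48623 + 5960 = 297698.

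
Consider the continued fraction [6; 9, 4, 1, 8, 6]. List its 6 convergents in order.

6/1, 55/9, 226/37, 281/46, 2474/405, 15125/2476

Using the convergent recurrence p_i = a_i*p_{i-1} + p_{i-2}, q_i = a_i*q_{i-1} + q_{i-2} with p_{-2}=0, p_{-1}=1, q_{-2}=1, q_{-1}=0:
  i=0: a_0=6, p_0 = 6*1 + 0 = 6, q_0 = 6*0 + 1 = 1.
  i=1: a_1=9, p_1 = 9*6 + 1 = 55, q_1 = 9*1 + 0 = 9.
  i=2: a_2=4, p_2 = 4*55 + 6 = 226, q_2 = 4*9 + 1 = 37.
  i=3: a_3=1, p_3 = 1*226 + 55 = 281, q_3 = 1*37 + 9 = 46.
  i=4: a_4=8, p_4 = 8*281 + 226 = 2474, q_4 = 8*46 + 37 = 405.
  i=5: a_5=6, p_5 = 6*2474 + 281 = 15125, q_5 = 6*405 + 46 = 2476.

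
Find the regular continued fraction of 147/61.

Run the Euclidean algorithm on 147 and 61; the successive quotients are the partial quotients a_0, a_1, ... (each step inverts the fractional part left over by the previous one):
  147 = 2*61 + 25, so a_0 = 2.
  61 = 2*25 + 11, so a_1 = 2.
  25 = 2*11 + 3, so a_2 = 2.
  11 = 3*3 + 2, so a_3 = 3.
  3 = 1*2 + 1, so a_4 = 1.
  2 = 2*1 + 0, so a_5 = 2.
The remainder reaches 0 after 6 divisions, so the expansion has 6 partial quotients, read off in order.

[2; 2, 2, 3, 1, 2]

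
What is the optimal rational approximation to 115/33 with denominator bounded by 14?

7/2

Expand x = 115/33 as a continued fraction with the Euclidean algorithm:
  115 = 3*33 + 16, so a_0 = 3.
  33 = 2*16 + 1, so a_1 = 2.
  16 = 16*1 + 0, so a_2 = 16.
so x = [3; 2, 16].
Convergents (p_i = a_i*p_{i-1} + p_{i-2}, q_i = a_i*q_{i-1} + q_{i-2} with p_{-2}=0, p_{-1}=1, q_{-2}=1, q_{-1}=0), until the denominator exceeds 14:
  i=0: a_0=3, p_0 = 3*1 + 0 = 3, q_0 = 3*0 + 1 = 1.
  i=1: a_1=2, p_1 = 2*3 + 1 = 7, q_1 = 2*1 + 0 = 2.
  i=2: a_2=16, p_2 = 16*7 + 3 = 115, q_2 = 16*2 + 1 = 33.
q_2 = 33 > 14, so the last convergent with denominator <= 14 is p_1/q_1 = 7/2.
The closest fraction with denominator <= 14 is either p_1/q_1 or the intermediate fraction (k*p_1 + p_0)/(k*q_1 + q_0) with the largest k >= 1 whose denominator stays <= 14; these approach x as k grows, and every other convergent or intermediate fraction in range is farther away.
Largest k: floor((14 - q_0)/q_1) = floor((14 - 1)/2) = 6.
That gives (6*7 + 3)/(6*2 + 1) = 45/13.
Compare the errors: |x - 7/2| = |115*2 - 7*33|/(33*2) = 1/66, and |x - 45/13| = |115*13 - 45*33|/(33*13) = 10/429.
Cross-multiplying, 1*429 = 429 < 660 = 10*66, so 1/66 is smaller: the convergent 7/2 is closer to x than 45/13.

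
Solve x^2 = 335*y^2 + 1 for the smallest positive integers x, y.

First expand sqrt(335) as a continued fraction. With x_i = (sqrt(335) + m_i)/d_i and (m_0, d_0) = (0, 1): a_0 = floor(sqrt(335)) = 18, since 18^2 = 324 <= 335 < 361 = 19^2.
Iterate m_{i+1} = d_i*a_i - m_i, d_{i+1} = (335 - m_{i+1}^2)/d_i, a_{i+1} = floor((a_0 + m_{i+1})/d_{i+1}):
  m_1 = 1*18 - 0 = 18, d_1 = (335 - 18^2)/1 = 11/1 = 11, a_1 = floor((18 + 18)/11) = 3.
  m_2 = 11*3 - 18 = 15, d_2 = (335 - 15^2)/11 = 110/11 = 10, a_2 = floor((18 + 15)/10) = 3.
  m_3 = 10*3 - 15 = 15, d_3 = (335 - 15^2)/10 = 110/10 = 11, a_3 = floor((18 + 15)/11) = 3.
  m_4 = 11*3 - 15 = 18, d_4 = (335 - 18^2)/11 = 11/11 = 1, a_4 = floor((18 + 18)/1) = 36.
  m_5 = 1*36 - 18 = 18, d_5 = (335 - 18^2)/1 = 11/1 = 11: (m_5, d_5) = (m_1, d_1) = (18, 11), so from here the quotients repeat a_1, ..., a_4; the period length is 4.
So sqrt(335) = [18; (3, 3, 3, 36)] with period length k = 4.
k is even, so the fundamental solution of x^2 - 335y^2 = 1 is (p_{k-1}, q_{k-1}) = (p_3, q_3); compute convergents through index 3.
Convergents (p_i = a_i*p_{i-1} + p_{i-2}, q_i = a_i*q_{i-1} + q_{i-2} with p_{-2}=0, p_{-1}=1, q_{-2}=1, q_{-1}=0):
  i=0: a_0=18, p_0 = 18*1 + 0 = 18, q_0 = 18*0 + 1 = 1.
  i=1: a_1=3, p_1 = 3*18 + 1 = 55, q_1 = 3*1 + 0 = 3.
  i=2: a_2=3, p_2 = 3*55 + 18 = 183, q_2 = 3*3 + 1 = 10.
  i=3: a_3=3, p_3 = 3*183 + 55 = 604, q_3 = 3*10 + 3 = 33.
Check: 604^2 - 335*33^2 = 364816 - 364815 = 1, so (x, y) = (604, 33) solves the equation, and by the theorem it is the least positive solution.

(x, y) = (604, 33)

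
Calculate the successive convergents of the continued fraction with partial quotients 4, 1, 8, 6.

4/1, 5/1, 44/9, 269/55

Using the convergent recurrence p_i = a_i*p_{i-1} + p_{i-2}, q_i = a_i*q_{i-1} + q_{i-2} with p_{-2}=0, p_{-1}=1, q_{-2}=1, q_{-1}=0:
  i=0: a_0=4, p_0 = 4*1 + 0 = 4, q_0 = 4*0 + 1 = 1.
  i=1: a_1=1, p_1 = 1*4 + 1 = 5, q_1 = 1*1 + 0 = 1.
  i=2: a_2=8, p_2 = 8*5 + 4 = 44, q_2 = 8*1 + 1 = 9.
  i=3: a_3=6, p_3 = 6*44 + 5 = 269, q_3 = 6*9 + 1 = 55.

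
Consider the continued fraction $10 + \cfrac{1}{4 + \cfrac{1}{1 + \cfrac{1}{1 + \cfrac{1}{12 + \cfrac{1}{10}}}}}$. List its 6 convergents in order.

Using the convergent recurrence p_i = a_i*p_{i-1} + p_{i-2}, q_i = a_i*q_{i-1} + q_{i-2} with p_{-2}=0, p_{-1}=1, q_{-2}=1, q_{-1}=0:
  i=0: a_0=10, p_0 = 10*1 + 0 = 10, q_0 = 10*0 + 1 = 1.
  i=1: a_1=4, p_1 = 4*10 + 1 = 41, q_1 = 4*1 + 0 = 4.
  i=2: a_2=1, p_2 = 1*41 + 10 = 51, q_2 = 1*4 + 1 = 5.
  i=3: a_3=1, p_3 = 1*51 + 41 = 92, q_3 = 1*5 + 4 = 9.
  i=4: a_4=12, p_4 = 12*92 + 51 = 1155, q_4 = 12*9 + 5 = 113.
  i=5: a_5=10, p_5 = 10*1155 + 92 = 11642, q_5 = 10*113 + 9 = 1139.

10/1, 41/4, 51/5, 92/9, 1155/113, 11642/1139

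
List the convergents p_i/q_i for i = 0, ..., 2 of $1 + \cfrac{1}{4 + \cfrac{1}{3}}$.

Using the convergent recurrence p_i = a_i*p_{i-1} + p_{i-2}, q_i = a_i*q_{i-1} + q_{i-2} with p_{-2}=0, p_{-1}=1, q_{-2}=1, q_{-1}=0:
  i=0: a_0=1, p_0 = 1*1 + 0 = 1, q_0 = 1*0 + 1 = 1.
  i=1: a_1=4, p_1 = 4*1 + 1 = 5, q_1 = 4*1 + 0 = 4.
  i=2: a_2=3, p_2 = 3*5 + 1 = 16, q_2 = 3*4 + 1 = 13.

1/1, 5/4, 16/13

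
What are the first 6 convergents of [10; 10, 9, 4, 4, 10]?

Using the convergent recurrence p_i = a_i*p_{i-1} + p_{i-2}, q_i = a_i*q_{i-1} + q_{i-2} with p_{-2}=0, p_{-1}=1, q_{-2}=1, q_{-1}=0:
  i=0: a_0=10, p_0 = 10*1 + 0 = 10, q_0 = 10*0 + 1 = 1.
  i=1: a_1=10, p_1 = 10*10 + 1 = 101, q_1 = 10*1 + 0 = 10.
  i=2: a_2=9, p_2 = 9*101 + 10 = 919, q_2 = 9*10 + 1 = 91.
  i=3: a_3=4, p_3 = 4*919 + 101 = 3777, q_3 = 4*91 + 10 = 374.
  i=4: a_4=4, p_4 = 4*3777 + 919 = 16027, q_4 = 4*374 + 91 = 1587.
  i=5: a_5=10, p_5 = 10*16027 + 3777 = 164047, q_5 = 10*1587 + 374 = 16244.

10/1, 101/10, 919/91, 3777/374, 16027/1587, 164047/16244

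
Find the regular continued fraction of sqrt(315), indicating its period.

Write x_i = (sqrt(315) + m_i)/d_i with (m_0, d_0) = (0, 1). a_0 = floor(sqrt(315)) = 17, since 17^2 = 289 <= 315 < 324 = 18^2.
Iterate m_{i+1} = d_i*a_i - m_i, d_{i+1} = (315 - m_{i+1}^2)/d_i, a_{i+1} = floor((a_0 + m_{i+1})/d_{i+1}):
  m_1 = 1*17 - 0 = 17, d_1 = (315 - 17^2)/1 = 26/1 = 26, a_1 = floor((17 + 17)/26) = 1.
  m_2 = 26*1 - 17 = 9, d_2 = (315 - 9^2)/26 = 234/26 = 9, a_2 = floor((17 + 9)/9) = 2.
  m_3 = 9*2 - 9 = 9, d_3 = (315 - 9^2)/9 = 234/9 = 26, a_3 = floor((17 + 9)/26) = 1.
  m_4 = 26*1 - 9 = 17, d_4 = (315 - 17^2)/26 = 26/26 = 1, a_4 = floor((17 + 17)/1) = 34.
  m_5 = 1*34 - 17 = 17, d_5 = (315 - 17^2)/1 = 26/1 = 26: (m_5, d_5) = (m_1, d_1) = (17, 26), so from here the quotients repeat a_1, ..., a_4; the period length is 4.
Hence the expansion of sqrt(315) is a_0 = 17 followed by the repeating block 1, 2, 1, 34 (period 4).

[17; (1, 2, 1, 34)]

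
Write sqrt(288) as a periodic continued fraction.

Write x_i = (sqrt(288) + m_i)/d_i with (m_0, d_0) = (0, 1). a_0 = floor(sqrt(288)) = 16, since 16^2 = 256 <= 288 < 289 = 17^2.
Iterate m_{i+1} = d_i*a_i - m_i, d_{i+1} = (288 - m_{i+1}^2)/d_i, a_{i+1} = floor((a_0 + m_{i+1})/d_{i+1}):
  m_1 = 1*16 - 0 = 16, d_1 = (288 - 16^2)/1 = 32/1 = 32, a_1 = floor((16 + 16)/32) = 1.
  m_2 = 32*1 - 16 = 16, d_2 = (288 - 16^2)/32 = 32/32 = 1, a_2 = floor((16 + 16)/1) = 32.
  m_3 = 1*32 - 16 = 16, d_3 = (288 - 16^2)/1 = 32/1 = 32: (m_3, d_3) = (m_1, d_1) = (16, 32), so from here the quotients repeat a_1, a_2; the period length is 2.
Hence the expansion of sqrt(288) is a_0 = 16 followed by the repeating block 1, 32 (period 2).

[16; (1, 32)]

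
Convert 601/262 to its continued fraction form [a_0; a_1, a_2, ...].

Run the Euclidean algorithm on 601 and 262; the successive quotients are the partial quotients a_0, a_1, ... (each step inverts the fractional part left over by the previous one):
  601 = 2*262 + 77, so a_0 = 2.
  262 = 3*77 + 31, so a_1 = 3.
  77 = 2*31 + 15, so a_2 = 2.
  31 = 2*15 + 1, so a_3 = 2.
  15 = 15*1 + 0, so a_4 = 15.
The remainder reaches 0 after 5 divisions, so the expansion has 5 partial quotients, read off in order.

[2; 3, 2, 2, 15]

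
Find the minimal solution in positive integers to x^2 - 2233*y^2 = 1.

(x, y) = (10207, 216)

First expand sqrt(2233) as a continued fraction. With x_i = (sqrt(2233) + m_i)/d_i and (m_0, d_0) = (0, 1): a_0 = floor(sqrt(2233)) = 47, since 47^2 = 2209 <= 2233 < 2304 = 48^2.
Iterate m_{i+1} = d_i*a_i - m_i, d_{i+1} = (2233 - m_{i+1}^2)/d_i, a_{i+1} = floor((a_0 + m_{i+1})/d_{i+1}):
  m_1 = 1*47 - 0 = 47, d_1 = (2233 - 47^2)/1 = 24/1 = 24, a_1 = floor((47 + 47)/24) = 3.
  m_2 = 24*3 - 47 = 25, d_2 = (2233 - 25^2)/24 = 1608/24 = 67, a_2 = floor((47 + 25)/67) = 1.
  m_3 = 67*1 - 25 = 42, d_3 = (2233 - 42^2)/67 = 469/67 = 7, a_3 = floor((47 + 42)/7) = 12.
  m_4 = 7*12 - 42 = 42, d_4 = (2233 - 42^2)/7 = 469/7 = 67, a_4 = floor((47 + 42)/67) = 1.
  m_5 = 67*1 - 42 = 25, d_5 = (2233 - 25^2)/67 = 1608/67 = 24, a_5 = floor((47 + 25)/24) = 3.
  m_6 = 24*3 - 25 = 47, d_6 = (2233 - 47^2)/24 = 24/24 = 1, a_6 = floor((47 + 47)/1) = 94.
  m_7 = 1*94 - 47 = 47, d_7 = (2233 - 47^2)/1 = 24/1 = 24: (m_7, d_7) = (m_1, d_1) = (47, 24), so from here the quotients repeat a_1, ..., a_6; the period length is 6.
So sqrt(2233) = [47; (3, 1, 12, 1, 3, 94)] with period length k = 6.
k is even, so the fundamental solution of x^2 - 2233y^2 = 1 is (p_{k-1}, q_{k-1}) = (p_5, q_5); compute convergents through index 5.
Convergents (p_i = a_i*p_{i-1} + p_{i-2}, q_i = a_i*q_{i-1} + q_{i-2} with p_{-2}=0, p_{-1}=1, q_{-2}=1, q_{-1}=0):
  i=0: a_0=47, p_0 = 47*1 + 0 = 47, q_0 = 47*0 + 1 = 1.
  i=1: a_1=3, p_1 = 3*47 + 1 = 142, q_1 = 3*1 + 0 = 3.
  i=2: a_2=1, p_2 = 1*142 + 47 = 189, q_2 = 1*3 + 1 = 4.
  i=3: a_3=12, p_3 = 12*189 + 142 = 2410, q_3 = 12*4 + 3 = 51.
  i=4: a_4=1, p_4 = 1*2410 + 189 = 2599, q_4 = 1*51 + 4 = 55.
  i=5: a_5=3, p_5 = 3*2599 + 2410 = 10207, q_5 = 3*55 + 51 = 216.
Check: 10207^2 - 2233*216^2 = 104182849 - 104182848 = 1, so (x, y) = (10207, 216) solves the equation, and by the theorem it is the least positive solution.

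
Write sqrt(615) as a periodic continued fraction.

[24; (1, 3, 1, 48)]

Write x_i = (sqrt(615) + m_i)/d_i with (m_0, d_0) = (0, 1). a_0 = floor(sqrt(615)) = 24, since 24^2 = 576 <= 615 < 625 = 25^2.
Iterate m_{i+1} = d_i*a_i - m_i, d_{i+1} = (615 - m_{i+1}^2)/d_i, a_{i+1} = floor((a_0 + m_{i+1})/d_{i+1}):
  m_1 = 1*24 - 0 = 24, d_1 = (615 - 24^2)/1 = 39/1 = 39, a_1 = floor((24 + 24)/39) = 1.
  m_2 = 39*1 - 24 = 15, d_2 = (615 - 15^2)/39 = 390/39 = 10, a_2 = floor((24 + 15)/10) = 3.
  m_3 = 10*3 - 15 = 15, d_3 = (615 - 15^2)/10 = 390/10 = 39, a_3 = floor((24 + 15)/39) = 1.
  m_4 = 39*1 - 15 = 24, d_4 = (615 - 24^2)/39 = 39/39 = 1, a_4 = floor((24 + 24)/1) = 48.
  m_5 = 1*48 - 24 = 24, d_5 = (615 - 24^2)/1 = 39/1 = 39: (m_5, d_5) = (m_1, d_1) = (24, 39), so from here the quotients repeat a_1, ..., a_4; the period length is 4.
Hence the expansion of sqrt(615) is a_0 = 24 followed by the repeating block 1, 3, 1, 48 (period 4).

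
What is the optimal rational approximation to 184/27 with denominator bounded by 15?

75/11

Expand x = 184/27 as a continued fraction with the Euclidean algorithm:
  184 = 6*27 + 22, so a_0 = 6.
  27 = 1*22 + 5, so a_1 = 1.
  22 = 4*5 + 2, so a_2 = 4.
  5 = 2*2 + 1, so a_3 = 2.
  2 = 2*1 + 0, so a_4 = 2.
so x = [6; 1, 4, 2, 2].
Convergents (p_i = a_i*p_{i-1} + p_{i-2}, q_i = a_i*q_{i-1} + q_{i-2} with p_{-2}=0, p_{-1}=1, q_{-2}=1, q_{-1}=0), until the denominator exceeds 15:
  i=0: a_0=6, p_0 = 6*1 + 0 = 6, q_0 = 6*0 + 1 = 1.
  i=1: a_1=1, p_1 = 1*6 + 1 = 7, q_1 = 1*1 + 0 = 1.
  i=2: a_2=4, p_2 = 4*7 + 6 = 34, q_2 = 4*1 + 1 = 5.
  i=3: a_3=2, p_3 = 2*34 + 7 = 75, q_3 = 2*5 + 1 = 11.
  i=4: a_4=2, p_4 = 2*75 + 34 = 184, q_4 = 2*11 + 5 = 27.
q_4 = 27 > 15, so the last convergent with denominator <= 15 is p_3/q_3 = 75/11.
The closest fraction with denominator <= 15 is either p_3/q_3 or the intermediate fraction (k*p_3 + p_2)/(k*q_3 + q_2) with the largest k >= 1 whose denominator stays <= 15; these approach x as k grows, and every other convergent or intermediate fraction in range is farther away.
Largest k: floor((15 - q_2)/q_3) = floor((15 - 5)/11) = 0.
Since k = 0, no intermediate fraction beyond p_3/q_3 has denominator <= 15, so the convergent 75/11 is the closest (its error is |184*11 - 75*27|/(27*11) = 1/297).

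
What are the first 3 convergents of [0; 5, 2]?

0/1, 1/5, 2/11

Using the convergent recurrence p_i = a_i*p_{i-1} + p_{i-2}, q_i = a_i*q_{i-1} + q_{i-2} with p_{-2}=0, p_{-1}=1, q_{-2}=1, q_{-1}=0:
  i=0: a_0=0, p_0 = 0*1 + 0 = 0, q_0 = 0*0 + 1 = 1.
  i=1: a_1=5, p_1 = 5*0 + 1 = 1, q_1 = 5*1 + 0 = 5.
  i=2: a_2=2, p_2 = 2*1 + 0 = 2, q_2 = 2*5 + 1 = 11.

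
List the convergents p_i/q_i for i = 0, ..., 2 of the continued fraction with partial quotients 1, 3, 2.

Using the convergent recurrence p_i = a_i*p_{i-1} + p_{i-2}, q_i = a_i*q_{i-1} + q_{i-2} with p_{-2}=0, p_{-1}=1, q_{-2}=1, q_{-1}=0:
  i=0: a_0=1, p_0 = 1*1 + 0 = 1, q_0 = 1*0 + 1 = 1.
  i=1: a_1=3, p_1 = 3*1 + 1 = 4, q_1 = 3*1 + 0 = 3.
  i=2: a_2=2, p_2 = 2*4 + 1 = 9, q_2 = 2*3 + 1 = 7.

1/1, 4/3, 9/7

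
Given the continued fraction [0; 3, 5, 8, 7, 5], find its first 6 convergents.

0/1, 1/3, 5/16, 41/131, 292/933, 1501/4796

Using the convergent recurrence p_i = a_i*p_{i-1} + p_{i-2}, q_i = a_i*q_{i-1} + q_{i-2} with p_{-2}=0, p_{-1}=1, q_{-2}=1, q_{-1}=0:
  i=0: a_0=0, p_0 = 0*1 + 0 = 0, q_0 = 0*0 + 1 = 1.
  i=1: a_1=3, p_1 = 3*0 + 1 = 1, q_1 = 3*1 + 0 = 3.
  i=2: a_2=5, p_2 = 5*1 + 0 = 5, q_2 = 5*3 + 1 = 16.
  i=3: a_3=8, p_3 = 8*5 + 1 = 41, q_3 = 8*16 + 3 = 131.
  i=4: a_4=7, p_4 = 7*41 + 5 = 292, q_4 = 7*131 + 16 = 933.
  i=5: a_5=5, p_5 = 5*292 + 41 = 1501, q_5 = 5*933 + 131 = 4796.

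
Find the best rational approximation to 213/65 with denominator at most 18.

Expand x = 213/65 as a continued fraction with the Euclidean algorithm:
  213 = 3*65 + 18, so a_0 = 3.
  65 = 3*18 + 11, so a_1 = 3.
  18 = 1*11 + 7, so a_2 = 1.
  11 = 1*7 + 4, so a_3 = 1.
  7 = 1*4 + 3, so a_4 = 1.
  4 = 1*3 + 1, so a_5 = 1.
  3 = 3*1 + 0, so a_6 = 3.
so x = [3; 3, 1, 1, 1, 1, 3].
Convergents (p_i = a_i*p_{i-1} + p_{i-2}, q_i = a_i*q_{i-1} + q_{i-2} with p_{-2}=0, p_{-1}=1, q_{-2}=1, q_{-1}=0), until the denominator exceeds 18:
  i=0: a_0=3, p_0 = 3*1 + 0 = 3, q_0 = 3*0 + 1 = 1.
  i=1: a_1=3, p_1 = 3*3 + 1 = 10, q_1 = 3*1 + 0 = 3.
  i=2: a_2=1, p_2 = 1*10 + 3 = 13, q_2 = 1*3 + 1 = 4.
  i=3: a_3=1, p_3 = 1*13 + 10 = 23, q_3 = 1*4 + 3 = 7.
  i=4: a_4=1, p_4 = 1*23 + 13 = 36, q_4 = 1*7 + 4 = 11.
  i=5: a_5=1, p_5 = 1*36 + 23 = 59, q_5 = 1*11 + 7 = 18.
  i=6: a_6=3, p_6 = 3*59 + 36 = 213, q_6 = 3*18 + 11 = 65.
q_6 = 65 > 18, so the last convergent with denominator <= 18 is p_5/q_5 = 59/18.
The closest fraction with denominator <= 18 is either p_5/q_5 or the intermediate fraction (k*p_5 + p_4)/(k*q_5 + q_4) with the largest k >= 1 whose denominator stays <= 18; these approach x as k grows, and every other convergent or intermediate fraction in range is farther away.
Largest k: floor((18 - q_4)/q_5) = floor((18 - 11)/18) = 0.
Since k = 0, no intermediate fraction beyond p_5/q_5 has denominator <= 18, so the convergent 59/18 is the closest (its error is |213*18 - 59*65|/(65*18) = 1/1170).

59/18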